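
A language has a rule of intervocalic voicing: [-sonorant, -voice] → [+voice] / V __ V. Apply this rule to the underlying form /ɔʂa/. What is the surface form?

[ɔʐa]

Only /ʂ/ occurs between two vowels (/ɔ/ __ /a/) and matches the structural description. It is a voiceless retroflex fricative, so [-sonorant, -voice] holds; changing it to [+voice] with all other features held fixed yields /ʐ/ (voiced retroflex fricative). No other segment meets both the structural description and the environment, so the output is [ɔʐa].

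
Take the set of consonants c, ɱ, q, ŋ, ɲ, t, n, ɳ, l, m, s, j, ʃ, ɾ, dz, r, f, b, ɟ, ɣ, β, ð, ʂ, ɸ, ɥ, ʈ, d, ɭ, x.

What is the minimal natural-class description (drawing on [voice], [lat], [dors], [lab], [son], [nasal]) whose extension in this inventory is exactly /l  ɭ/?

/l, ɭ/ are exactly the [+lateral] segments in the inventory, so a single feature suffices.

[+lat]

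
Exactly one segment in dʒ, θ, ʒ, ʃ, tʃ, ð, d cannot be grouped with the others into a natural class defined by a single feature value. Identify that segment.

d

/ʒ, tʃ, ʃ, dʒ, ð, θ/ are all [+distributed], but /d/ (voiced alveolar stop) is [-distributed]. No other single segment can be removed to leave a set sharing one feature value that the removed segment lacks, so /d/ is the odd one out.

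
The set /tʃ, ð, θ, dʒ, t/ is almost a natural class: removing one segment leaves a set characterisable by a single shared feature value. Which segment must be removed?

t

[distributed] groups all but one: /tʃ, dʒ, ð, θ/ share [+distributed] while /t/ (voiceless alveolar stop) alone is [-distributed]. Removing any other segment would not leave a single-feature class that excludes it.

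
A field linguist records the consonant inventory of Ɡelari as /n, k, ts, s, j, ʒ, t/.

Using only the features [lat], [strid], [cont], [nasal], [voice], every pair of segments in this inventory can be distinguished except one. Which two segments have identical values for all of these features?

On the given features, /t/ and /k/ have an identical profile: [-lateral], [-strident], [-continuant], [-nasal], [-voice]. No other two segments in the inventory coincide on all 5 features. (They do differ in [coronal] and [dorsal], which are not among the given features.)

t, k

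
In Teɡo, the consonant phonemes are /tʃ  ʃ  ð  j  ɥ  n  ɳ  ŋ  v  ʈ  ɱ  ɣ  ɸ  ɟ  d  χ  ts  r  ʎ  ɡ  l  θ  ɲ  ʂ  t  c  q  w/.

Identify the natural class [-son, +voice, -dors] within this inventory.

The [-sonorant] segments are /tʃ, ʃ, ð, v, ʈ, ɣ, ɸ, ɟ, d, χ, ts, ɡ, θ, ʂ, t, c, q/.
Intersecting with [+voice] gives /ð, v, ɣ, ɟ, d, ɡ/.
Of those, [-dorsal] leaves /ð, v, d/.

ð, v, d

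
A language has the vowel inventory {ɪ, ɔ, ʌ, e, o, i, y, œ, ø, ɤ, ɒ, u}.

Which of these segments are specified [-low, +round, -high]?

ɔ, o, œ, ø

Among the inventory, the [-low] segments are /ɪ, ɔ, ʌ, e, o, i, y, œ, ø, ɤ, u/.
Of those, [+round] gives /ɔ, o, y, œ, ø, u/.
Then [-high] leaves /ɔ, o, œ, ø/.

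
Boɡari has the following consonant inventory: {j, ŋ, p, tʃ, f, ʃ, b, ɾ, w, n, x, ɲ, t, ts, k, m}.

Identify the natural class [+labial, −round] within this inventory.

p, f, b, m

Checking each segment against [+labial], [−round]: /p/ (voiceless bilabial stop), /f/ (voiceless labiodental fricative), /b/ (voiced bilabial stop), /m/ (bilabial nasal) satisfy every feature; every other segment in the inventory fails at least one.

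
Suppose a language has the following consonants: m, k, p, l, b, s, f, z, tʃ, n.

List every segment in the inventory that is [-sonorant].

k, p, b, s, f, z, tʃ

The [-sonorant] segments here are /k, p, b, s, f, z, tʃ/; the remaining /m, l, n/ are [+sonorant].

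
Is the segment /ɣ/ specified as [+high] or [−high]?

[+high]

/ɣ/ is the voiced velar fricative, hence [+high].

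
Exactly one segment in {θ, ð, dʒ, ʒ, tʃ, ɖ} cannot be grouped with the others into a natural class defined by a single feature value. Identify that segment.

ɖ

/tʃ, dʒ, ð, ʒ, θ/ are all [+distributed], but /ɖ/ (voiced retroflex stop) is [−distributed]. No other single segment can be removed to leave a set sharing one feature value that the removed segment lacks, so /ɖ/ is the odd one out.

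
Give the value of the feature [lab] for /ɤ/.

/ɤ/ is the mid back unrounded tense vowel. The feature [labial] marks segments articulated with one or both lips; /ɤ/ lacks this property, so it is [-labial].

[-labial]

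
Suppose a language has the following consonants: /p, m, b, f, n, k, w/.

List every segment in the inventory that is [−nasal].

p, b, f, k, w

The [−nasal] segments here are /p, b, f, k, w/; the remaining /m, n/ are [+nasal].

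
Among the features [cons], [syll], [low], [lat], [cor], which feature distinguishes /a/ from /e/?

[low]

/a/ (low unrounded vowel) and /e/ (mid front unrounded tense vowel) agree on [-consonantal], [+syllabic], [-lateral], [-coronal]. They differ on [low] (/a/ [+], /e/ [-]).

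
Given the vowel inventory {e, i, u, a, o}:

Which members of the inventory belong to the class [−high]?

e, a, o

The [−high] segments here are /e, a, o/; the remaining /i, u/ are [+high].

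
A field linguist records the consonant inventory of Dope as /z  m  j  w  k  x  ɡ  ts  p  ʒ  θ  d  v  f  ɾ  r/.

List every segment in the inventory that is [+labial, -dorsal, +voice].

The [+labial] segments are /m, w, p, v, f/.
Intersecting with [-dorsal] gives /m, p, v, f/.
Intersecting with [+voice] leaves /m, v/.

m, v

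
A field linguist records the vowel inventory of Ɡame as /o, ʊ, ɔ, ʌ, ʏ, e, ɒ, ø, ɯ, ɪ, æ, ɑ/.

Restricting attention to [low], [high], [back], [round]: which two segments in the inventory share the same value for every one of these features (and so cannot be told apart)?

o, ɔ

/o/ (mid back rounded tense vowel) and /ɔ/ (mid back rounded lax vowel) are both [-low], [-high], [+back], [+round], so none of the listed features separates them. (They do differ in [tense], which is not among the given features.) Every other pair in the inventory differs on at least one listed feature.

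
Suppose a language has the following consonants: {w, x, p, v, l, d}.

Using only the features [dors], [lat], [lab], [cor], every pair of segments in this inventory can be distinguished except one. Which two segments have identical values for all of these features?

Both /p/ and /v/ are [−dorsal], [−lateral], [+labial], [−coronal]. Since the list omits [voice] and [continuant] — which do distinguish the voiceless bilabial stop from the voiced labiodental fricative — this pair collapses; all other pairs remain distinct.

p, v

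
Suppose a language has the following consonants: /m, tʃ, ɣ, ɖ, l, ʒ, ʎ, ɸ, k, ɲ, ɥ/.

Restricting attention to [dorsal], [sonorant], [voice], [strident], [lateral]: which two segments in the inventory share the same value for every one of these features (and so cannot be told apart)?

ɥ, ɲ

On the given features, /ɥ/ and /ɲ/ have an identical profile: [+dorsal], [+sonorant], [+voice], [−strident], [−lateral]. No other two segments in the inventory coincide on all 5 features. (They do differ in [nasal], [continuant], [labial] and [round], which are not among the given features.)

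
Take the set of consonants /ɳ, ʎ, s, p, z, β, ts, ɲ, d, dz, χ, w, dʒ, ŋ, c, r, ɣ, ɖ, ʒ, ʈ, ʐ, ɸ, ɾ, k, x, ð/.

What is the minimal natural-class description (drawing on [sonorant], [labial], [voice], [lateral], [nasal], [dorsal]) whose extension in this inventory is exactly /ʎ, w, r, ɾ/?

The class [+sonorant], [−nasal] has exactly /ʎ, w, r, ɾ/ as its extension in this inventory. No smaller conjunction from the listed features achieves this: [−nasal] alone would also admit /s, p, z, β, …/; [+sonorant] alone would also admit /ɳ, ɲ, ŋ/; and checking the remaining single features turns up none with this extension.

[+sonorant, −nasal]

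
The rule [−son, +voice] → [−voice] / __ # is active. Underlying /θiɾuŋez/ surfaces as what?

The only segment in the rule's environment that also matches [−son, +voice] is /z/. Applying [−voice] turns the voiced alveolar fricative into /s/ (voiceless alveolar fricative), giving [θiɾuŋes].

[θiɾuŋes]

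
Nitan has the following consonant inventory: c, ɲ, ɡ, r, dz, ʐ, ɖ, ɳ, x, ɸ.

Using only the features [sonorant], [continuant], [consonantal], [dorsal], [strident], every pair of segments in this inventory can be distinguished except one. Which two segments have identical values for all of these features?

Both /ɡ/ and /c/ are [-sonorant], [-continuant], [+consonantal], [+dorsal], [-strident]. Since the list omits [voice] and [back] — which do distinguish the voiced velar stop from the voiceless palatal stop — this pair collapses; all other pairs remain distinct.

ɡ, c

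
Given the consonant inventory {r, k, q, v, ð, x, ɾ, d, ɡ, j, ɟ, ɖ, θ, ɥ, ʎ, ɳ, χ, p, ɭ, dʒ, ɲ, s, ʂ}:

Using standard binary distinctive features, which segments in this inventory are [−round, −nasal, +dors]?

k, q, x, ɡ, j, ɟ, ʎ, χ

Eliminate segments failing any feature: /r, v, ð, ɾ, d, ɖ, θ, p, ɭ, dʒ, s, ʂ/ are [−dorsal]; /ɥ/ is [+round]; /ɳ, ɲ/ are [+nasal]. The remaining /k, q, x, ɡ, j, ɟ, ʎ, χ/ satisfy [−round], [−nasal], [+dorsal].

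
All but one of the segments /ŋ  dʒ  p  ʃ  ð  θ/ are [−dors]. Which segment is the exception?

Every segment except /ŋ/ is [−dorsal]. /ŋ/ (velar nasal) is [+dorsal], so it is the exception.

ŋ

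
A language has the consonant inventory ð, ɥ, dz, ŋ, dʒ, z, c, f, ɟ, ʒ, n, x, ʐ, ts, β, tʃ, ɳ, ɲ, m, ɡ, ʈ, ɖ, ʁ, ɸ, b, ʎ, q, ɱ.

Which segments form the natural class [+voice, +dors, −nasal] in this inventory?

ɥ, ɟ, ɡ, ʁ, ʎ

Checking each segment against [+voice], [+dorsal], [−nasal]: /ɥ/ (labial-palatal glide), /ɟ/ (voiced palatal stop), /ɡ/ (voiced velar stop), /ʁ/ (voiced uvular fricative), /ʎ/ (palatal lateral approximant) satisfy every feature; every other segment in the inventory fails at least one.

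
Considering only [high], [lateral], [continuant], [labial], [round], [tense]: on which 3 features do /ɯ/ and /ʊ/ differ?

[labial], [round], [tense]

/ɯ/ (high back unrounded vowel) and /ʊ/ (high back rounded lax vowel) agree on [+high], [-lateral], [+continuant]. They differ on [labial] (/ɯ/ [-], /ʊ/ [+]), [round] (/ɯ/ [-], /ʊ/ [+]), [tense] (/ɯ/ [+], /ʊ/ [-]).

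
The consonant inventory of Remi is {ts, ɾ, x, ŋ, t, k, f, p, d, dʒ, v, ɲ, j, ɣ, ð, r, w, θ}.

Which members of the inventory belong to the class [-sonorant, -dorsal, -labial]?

Checking each segment against [-sonorant], [-dorsal], [-labial]: /ts/ (voiceless alveolar affricate), /t/ (voiceless alveolar stop), /d/ (voiced alveolar stop), /dʒ/ (voiced postalveolar affricate), /ð/ (voiced dental fricative), /θ/ (voiceless dental fricative) satisfy every feature; every other segment in the inventory fails at least one.

ts, t, d, dʒ, ð, θ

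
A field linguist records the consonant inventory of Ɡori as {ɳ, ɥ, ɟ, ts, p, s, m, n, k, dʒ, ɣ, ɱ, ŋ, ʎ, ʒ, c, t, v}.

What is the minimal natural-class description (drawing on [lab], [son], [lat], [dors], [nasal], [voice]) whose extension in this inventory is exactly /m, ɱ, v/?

[+voice, +lab, -dors]

Every target segment is [+voice], [+labial], [-dorsal]; each remaining inventory member fails at least one of these. Each conjunct is needed — [+labial, -dorsal] alone would also admit /p/; [+voice, -dorsal] alone would also admit /ɳ, n, dʒ, ʒ/; [+voice, +labial] alone would also admit /ɥ/ — and no other combination of two listed features has exactly this extension, so three is the minimum.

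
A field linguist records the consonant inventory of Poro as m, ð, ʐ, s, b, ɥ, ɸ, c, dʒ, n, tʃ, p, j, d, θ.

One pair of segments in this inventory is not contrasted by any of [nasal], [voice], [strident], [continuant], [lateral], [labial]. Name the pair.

Both /j/ and /ð/ are [−nasal], [+voice], [−strident], [+continuant], [−lateral], [−labial]. Since the list omits [sonorant] and [dorsal] — which do distinguish the palatal glide from the voiced dental fricative — this pair collapses; all other pairs remain distinct.

j, ð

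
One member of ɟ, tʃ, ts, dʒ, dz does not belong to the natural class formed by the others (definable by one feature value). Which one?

The remaining segments after removing /ɟ/ share [+delayed release]; /ɟ/ (voiced palatal stop) is [−delayed release]. For every other candidate removal, the leftover set fails to share any single feature value that the removed segment lacks.

ɟ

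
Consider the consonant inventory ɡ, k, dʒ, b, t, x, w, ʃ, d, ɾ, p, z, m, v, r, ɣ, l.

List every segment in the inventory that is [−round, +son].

Checking each segment against [−round], [+sonorant]: /ɾ/ (alveolar tap), /m/ (bilabial nasal), /r/ (alveolar trill), /l/ (alveolar lateral approximant) satisfy every feature; every other segment in the inventory fails at least one.

ɾ, m, r, l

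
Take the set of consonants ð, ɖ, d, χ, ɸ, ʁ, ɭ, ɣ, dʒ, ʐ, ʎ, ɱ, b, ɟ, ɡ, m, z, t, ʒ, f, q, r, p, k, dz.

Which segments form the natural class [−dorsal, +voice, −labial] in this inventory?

Checking each segment against [−dorsal], [+voice], [−labial]: /ð/ (voiced dental fricative), /ɖ/ (voiced retroflex stop), /d/ (voiced alveolar stop), /ɭ/ (retroflex lateral approximant), /dʒ/ (voiced postalveolar affricate), /ʐ/ (voiced retroflex fricative), among others, satisfy every feature; every other segment in the inventory fails at least one.

ð, ɖ, d, ɭ, dʒ, ʐ, z, ʒ, r, dz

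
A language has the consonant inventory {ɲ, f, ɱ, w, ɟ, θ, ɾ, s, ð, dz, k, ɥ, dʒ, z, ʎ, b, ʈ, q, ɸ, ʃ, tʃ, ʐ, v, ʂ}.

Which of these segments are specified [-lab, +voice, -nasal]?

ɟ, ɾ, ð, dz, dʒ, z, ʎ, ʐ

First, the [-labial] segments are /ɲ, ɟ, θ, ɾ, s, ð, dz, k, dʒ, z, ʎ, ʈ, q, ʃ, tʃ, ʐ, ʂ/.
Of those, [+voice] gives /ɲ, ɟ, ɾ, ð, dz, dʒ, z, ʎ, ʐ/.
Intersecting with [-nasal] leaves /ɟ, ɾ, ð, dz, dʒ, z, ʎ, ʐ/.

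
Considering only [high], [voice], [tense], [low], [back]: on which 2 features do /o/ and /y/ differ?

[high], [back]

/o/ is the mid back rounded tense vowel and /y/ is the high front rounded tense vowel. Both are [+voice], [+tense], [−low]. /o/ is [−high] while /y/ is [+high]; /o/ is [+back] while /y/ is [−back], so the distinguishing features are [high], [back].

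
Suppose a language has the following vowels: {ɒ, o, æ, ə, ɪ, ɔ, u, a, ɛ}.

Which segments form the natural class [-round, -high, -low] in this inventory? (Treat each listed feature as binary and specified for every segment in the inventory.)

ə, ɛ

Checking each segment against [-round], [-high], [-low]: /ə/ (mid central vowel (schwa)), /ɛ/ (mid front unrounded lax vowel) satisfy every feature; every other segment in the inventory fails at least one.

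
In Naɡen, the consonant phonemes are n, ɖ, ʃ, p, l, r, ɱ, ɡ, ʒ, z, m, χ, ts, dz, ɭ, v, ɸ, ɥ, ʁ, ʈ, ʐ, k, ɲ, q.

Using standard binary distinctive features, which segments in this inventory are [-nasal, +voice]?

ɖ, l, r, ɡ, ʒ, z, dz, ɭ, v, ɥ, ʁ, ʐ

Eliminate segments failing any feature: /n, ɱ, m, ɲ/ are [+nasal]; /ʃ, p, χ, ts, ɸ, ʈ, k, q/ are [-voice]. The remaining /ɖ, l, r, ɡ, ʒ, z, dz, ɭ, v, ɥ, ʁ, ʐ/ satisfy [-nasal], [+voice].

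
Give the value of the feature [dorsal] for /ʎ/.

[+dorsal]

/ʎ/ is the palatal lateral approximant. The feature [dorsal] marks segments articulated with the tongue body; /ʎ/ has this property, so it is [+dorsal].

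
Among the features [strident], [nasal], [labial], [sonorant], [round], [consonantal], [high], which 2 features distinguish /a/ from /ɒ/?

The two segments share [−strident], [−nasal], [+sonorant], [−consonantal], [−high]. The only features from the list on which they differ: /a/ is [−labial] while /ɒ/ is [+labial]; /a/ is [−round] while /ɒ/ is [+round].

[labial], [round]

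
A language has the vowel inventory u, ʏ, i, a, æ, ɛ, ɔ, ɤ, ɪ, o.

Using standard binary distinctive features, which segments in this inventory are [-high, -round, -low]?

ɛ, ɤ

Eliminate segments failing any feature: /u, ʏ, i, ɪ/ are [+high]; /a, æ/ are [+low]; /ɔ, o/ are [+round]. The remaining /ɛ, ɤ/ satisfy [-high], [-round], [-low].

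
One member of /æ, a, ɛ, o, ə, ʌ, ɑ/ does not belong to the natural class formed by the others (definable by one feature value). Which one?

o

/ɛ, ɑ, ə, a, ʌ, æ/ are all [−round], but /o/ (mid back rounded tense vowel) is [+round]. No other single segment can be removed to leave a set sharing one feature value that the removed segment lacks, so /o/ is the odd one out.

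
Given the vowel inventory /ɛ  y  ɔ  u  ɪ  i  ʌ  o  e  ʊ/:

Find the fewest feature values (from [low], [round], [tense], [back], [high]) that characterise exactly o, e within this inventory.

/o, e/ are all [−high], [+tense], and no other segment in the inventory matches both values. Dropping any one of them over-generates: [+tense] alone would also admit /y, u, i/; [−high] alone would also admit /ɛ, ɔ, ʌ/. No other single listed feature picks out exactly this set either, so fewer than two features will not do.

[−high, +tense]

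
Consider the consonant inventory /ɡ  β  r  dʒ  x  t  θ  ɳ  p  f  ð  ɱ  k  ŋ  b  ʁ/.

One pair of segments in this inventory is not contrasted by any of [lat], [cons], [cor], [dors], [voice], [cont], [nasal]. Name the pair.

ð, r

Both /ð/ and /r/ are [-lateral], [+consonantal], [+coronal], [-dorsal], [+voice], [+continuant], [-nasal]. Since the list omits [sonorant] — which does distinguish the voiced dental fricative from the alveolar trill — this pair collapses; all other pairs remain distinct.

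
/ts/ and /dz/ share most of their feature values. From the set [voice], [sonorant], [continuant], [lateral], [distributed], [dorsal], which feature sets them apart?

[voice]

/ts/ is the voiceless alveolar affricate and /dz/ is the voiced alveolar affricate. Both are [−sonorant], [−continuant], [−lateral], [−distributed], [−dorsal]. /ts/ is [−voice] while /dz/ is [+voice], so the distinguishing feature is [voice].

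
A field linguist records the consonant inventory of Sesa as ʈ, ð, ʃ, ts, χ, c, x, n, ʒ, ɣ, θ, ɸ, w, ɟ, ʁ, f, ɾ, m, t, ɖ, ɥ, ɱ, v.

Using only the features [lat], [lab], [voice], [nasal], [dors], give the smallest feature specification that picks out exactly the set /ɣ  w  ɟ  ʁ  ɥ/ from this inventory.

[+voice, +dors]

The class [+voice], [+dorsal] has exactly /ɣ, w, ɟ, ʁ, ɥ/ as its extension in this inventory. No smaller conjunction from the listed features achieves this: [+dorsal] alone would also admit /χ, c, x/; [+voice] alone would also admit /ð, n, ʒ, ɾ, …/; and checking the remaining single features turns up none with this extension.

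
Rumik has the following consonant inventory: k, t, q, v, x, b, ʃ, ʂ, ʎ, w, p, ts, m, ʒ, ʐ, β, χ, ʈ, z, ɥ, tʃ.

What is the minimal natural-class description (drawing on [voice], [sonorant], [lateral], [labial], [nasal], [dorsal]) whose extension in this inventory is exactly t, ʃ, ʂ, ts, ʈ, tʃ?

[-voice, -labial, -dorsal]

Every target segment is [-voice], [-labial], [-dorsal]; each remaining inventory member fails at least one of these. Each conjunct is needed — [-labial, -dorsal] alone would also admit /ʒ, ʐ, z/; [-voice, -dorsal] alone would also admit /p/; [-voice, -labial] alone would also admit /k, q, x, χ/ — and no other combination of two listed features has exactly this extension, so three is the minimum.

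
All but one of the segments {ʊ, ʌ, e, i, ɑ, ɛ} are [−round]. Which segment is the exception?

ʊ

/i, ɑ, e, ʌ, ɛ/ are all [−round]; /ʊ/ (high back rounded lax vowel) is [+round].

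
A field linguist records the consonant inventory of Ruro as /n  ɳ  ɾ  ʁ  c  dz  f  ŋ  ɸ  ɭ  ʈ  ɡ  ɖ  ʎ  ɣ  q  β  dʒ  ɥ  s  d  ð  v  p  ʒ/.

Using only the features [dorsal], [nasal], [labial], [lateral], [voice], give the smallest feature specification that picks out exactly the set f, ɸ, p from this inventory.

The class [-voice], [+labial] has exactly /f, ɸ, p/ as its extension in this inventory. No smaller conjunction from the listed features achieves this: [+labial] alone would also admit /β, ɥ, v/; [-voice] alone would also admit /c, ʈ, q, s/; and checking the remaining single features turns up none with this extension.

[-voice, +labial]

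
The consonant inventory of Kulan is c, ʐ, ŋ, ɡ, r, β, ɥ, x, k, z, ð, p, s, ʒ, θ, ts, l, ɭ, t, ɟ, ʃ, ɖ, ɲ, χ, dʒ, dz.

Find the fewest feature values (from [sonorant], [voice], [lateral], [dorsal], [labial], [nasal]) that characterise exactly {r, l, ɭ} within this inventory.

The class [+sonorant], [-dorsal] has exactly /r, l, ɭ/ as its extension in this inventory. No smaller conjunction from the listed features achieves this: [-dorsal] alone would also admit /ʐ, β, z, ð, …/; [+sonorant] alone would also admit /ŋ, ɥ, ɲ/; and checking the remaining single features turns up none with this extension.

[+sonorant, -dorsal]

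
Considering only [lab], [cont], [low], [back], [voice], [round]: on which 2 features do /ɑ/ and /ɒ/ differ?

The two segments share [+continuant], [+low], [+back], [+voice]. The only features from the list on which they differ: /ɑ/ is [-labial] while /ɒ/ is [+labial]; /ɑ/ is [-round] while /ɒ/ is [+round].

[labial], [round]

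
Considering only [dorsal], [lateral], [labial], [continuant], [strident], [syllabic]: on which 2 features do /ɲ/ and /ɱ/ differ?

[labial], [dorsal]

/ɲ/ is the palatal nasal and /ɱ/ is the labiodental nasal. Both are [−lateral], [−continuant], [−strident], [−syllabic]. /ɲ/ is [−labial] while /ɱ/ is [+labial]; /ɲ/ is [+dorsal] while /ɱ/ is [−dorsal], so the distinguishing features are [labial], [dorsal].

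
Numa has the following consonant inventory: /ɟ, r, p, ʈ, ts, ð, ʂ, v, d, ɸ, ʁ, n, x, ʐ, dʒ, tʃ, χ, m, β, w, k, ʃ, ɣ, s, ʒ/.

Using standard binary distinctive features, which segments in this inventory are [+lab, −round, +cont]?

v, ɸ, β

Eliminate segments failing any feature: /ɟ, r, ʈ, ts, ð, ʂ, d, ʁ, n, x, ʐ, dʒ, tʃ, χ, k, ʃ, ɣ, s, ʒ/ are [−labial]; /p, m/ are [−continuant]; /w/ is [+round]. The remaining /v, ɸ, β/ satisfy [+labial], [−round], [+continuant].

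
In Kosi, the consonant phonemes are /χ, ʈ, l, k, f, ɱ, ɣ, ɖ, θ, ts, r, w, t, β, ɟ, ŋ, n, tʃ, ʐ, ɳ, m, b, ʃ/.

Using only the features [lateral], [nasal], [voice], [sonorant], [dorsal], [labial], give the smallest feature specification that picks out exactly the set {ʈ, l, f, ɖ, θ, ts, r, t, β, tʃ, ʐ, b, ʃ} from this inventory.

Every target segment is [-nasal], [-dorsal]; each remaining inventory member fails at least one of these. Each conjunct is needed — [-dorsal] alone would also admit /ɱ, n, ɳ, m/; [-nasal] alone would also admit /χ, k, ɣ, w, …/ — and no other single listed feature has exactly this extension, so two is the minimum.

[-nasal, -dorsal]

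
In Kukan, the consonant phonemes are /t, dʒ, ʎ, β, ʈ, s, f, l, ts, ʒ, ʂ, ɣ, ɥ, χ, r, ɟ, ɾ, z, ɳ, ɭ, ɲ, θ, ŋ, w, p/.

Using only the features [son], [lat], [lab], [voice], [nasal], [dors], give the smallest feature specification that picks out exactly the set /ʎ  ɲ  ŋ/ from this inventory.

/ʎ, ɲ, ŋ/ are all [+sonorant], [−labial], [+dorsal], and no other segment in the inventory matches all three values. Dropping any one of them over-generates: [−labial, +dorsal] alone would also admit /ɣ, χ, ɟ/; [+sonorant, +dorsal] alone would also admit /ɥ, w/; [+sonorant, −labial] alone would also admit /l, r, ɾ, ɳ, …/. No other combination of two listed features picks out exactly this set either, so fewer than three features will not do.

[+son, −lab, +dors]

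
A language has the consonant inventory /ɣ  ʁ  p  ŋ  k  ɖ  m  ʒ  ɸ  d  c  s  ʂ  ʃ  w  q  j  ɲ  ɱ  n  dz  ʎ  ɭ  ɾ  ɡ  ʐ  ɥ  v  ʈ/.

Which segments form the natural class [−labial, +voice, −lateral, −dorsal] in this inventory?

ɖ, ʒ, d, n, dz, ɾ, ʐ

Eliminate segments failing any feature: /ɣ, ʁ, ŋ, j, ɲ, ɡ/ are [+dorsal]; /p, m, ɸ, w, ɱ, ɥ, v/ are [+labial]; /k, c, s, ʂ, ʃ, q, ʈ/ are [−voice]; /ʎ, ɭ/ are [+lateral]. The remaining /ɖ, ʒ, d, n, dz, ɾ, ʐ/ satisfy [−labial], [+voice], [−lateral], [−dorsal].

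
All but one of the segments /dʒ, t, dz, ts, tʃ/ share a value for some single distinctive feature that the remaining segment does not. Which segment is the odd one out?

t

/dz, ts, tʃ, dʒ/ are all [+delayed release], but /t/ (voiceless alveolar stop) is [−delayed release]. No other single segment can be removed to leave a set sharing one feature value that the removed segment lacks, so /t/ is the odd one out.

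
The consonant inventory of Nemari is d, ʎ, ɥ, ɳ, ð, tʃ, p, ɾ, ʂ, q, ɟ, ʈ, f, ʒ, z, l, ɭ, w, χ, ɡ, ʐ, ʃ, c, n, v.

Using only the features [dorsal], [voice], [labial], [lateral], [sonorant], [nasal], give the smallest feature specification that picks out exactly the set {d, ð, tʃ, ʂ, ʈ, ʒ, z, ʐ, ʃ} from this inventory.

[-sonorant, -labial, -dorsal]

/d, ð, tʃ, ʂ, ʈ, ʒ, z, ʐ, ʃ/ are all [-sonorant], [-labial], [-dorsal], and no other segment in the inventory matches all three values. Dropping any one of them over-generates: [-labial, -dorsal] alone would also admit /ɳ, ɾ, l, ɭ, …/; [-sonorant, -dorsal] alone would also admit /p, f, v/; [-sonorant, -labial] alone would also admit /q, ɟ, χ, ɡ, …/. No other combination of two listed features picks out exactly this set either, so fewer than three features will not do.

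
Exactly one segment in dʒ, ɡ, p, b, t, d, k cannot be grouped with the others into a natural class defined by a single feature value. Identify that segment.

dʒ

[delayed release] (equivalently [strident]) groups all but one: /b, t, p, d, k, ɡ/ share [−delayed release] while /dʒ/ (voiced postalveolar affricate) alone is [+delayed release]. Removing any other segment would not leave a single-feature class that excludes it.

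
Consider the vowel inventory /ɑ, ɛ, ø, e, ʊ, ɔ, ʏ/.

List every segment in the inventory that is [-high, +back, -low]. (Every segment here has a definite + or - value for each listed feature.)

ɔ

Checking each segment against [-high], [+back], [-low]: /ɔ/ (mid back rounded lax vowel) satisfies every feature; every other segment in the inventory fails at least one.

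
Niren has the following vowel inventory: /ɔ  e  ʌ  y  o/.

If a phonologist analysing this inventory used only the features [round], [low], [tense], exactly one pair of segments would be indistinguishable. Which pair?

Both /y/ and /o/ are [+round], [-low], [+tense]. Since the list omits [high] and [back] — which do distinguish the high front rounded tense vowel from the mid back rounded tense vowel — this pair collapses; all other pairs remain distinct.

y, o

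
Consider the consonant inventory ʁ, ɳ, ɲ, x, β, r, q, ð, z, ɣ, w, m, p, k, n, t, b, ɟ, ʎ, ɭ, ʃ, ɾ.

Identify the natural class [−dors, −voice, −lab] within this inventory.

Among the inventory, the [−dorsal] segments are /ɳ, β, r, ð, z, m, p, n, t, b, ɭ, ʃ, ɾ/.
Then [−voice] gives /p, t, ʃ/.
Then [−labial] leaves /t, ʃ/.

t, ʃ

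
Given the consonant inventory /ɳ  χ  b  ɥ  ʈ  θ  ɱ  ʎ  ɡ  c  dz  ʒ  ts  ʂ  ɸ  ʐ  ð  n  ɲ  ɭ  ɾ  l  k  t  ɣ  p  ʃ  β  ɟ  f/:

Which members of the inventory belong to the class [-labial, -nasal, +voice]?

ʎ, ɡ, dz, ʒ, ʐ, ð, ɭ, ɾ, l, ɣ, ɟ

Eliminate segments failing any feature: /ɳ, n, ɲ/ are [+nasal]; /χ, ʈ, θ, c, ts, ʂ, k, t, ʃ/ are [-voice]; /b, ɥ, ɱ, ɸ, p, β, f/ are [+labial]. The remaining /ʎ, ɡ, dz, ʒ, ʐ, ð, ɭ, ɾ, l, ɣ, ɟ/ satisfy [-labial], [-nasal], [+voice].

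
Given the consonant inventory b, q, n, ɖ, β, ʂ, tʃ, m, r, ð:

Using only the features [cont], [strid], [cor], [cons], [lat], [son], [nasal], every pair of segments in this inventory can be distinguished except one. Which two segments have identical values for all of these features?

/b/ (voiced bilabial stop) and /q/ (voiceless uvular stop) are both [−continuant], [−strident], [−coronal], [+consonantal], [−lateral], [−sonorant], [−nasal], so none of the listed features separates them. (They do differ in [voice], [labial] and [dorsal], which are not among the given features.) Every other pair in the inventory differs on at least one listed feature.

b, q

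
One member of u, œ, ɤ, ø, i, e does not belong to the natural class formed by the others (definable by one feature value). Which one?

œ

/u, ø, e, ɤ, i/ are all [+tense], but /œ/ (mid front rounded lax vowel) is [−tense]. No other single segment can be removed to leave a set sharing one feature value that the removed segment lacks, so /œ/ is the odd one out.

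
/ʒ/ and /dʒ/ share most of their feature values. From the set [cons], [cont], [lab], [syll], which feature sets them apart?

[continuant]

/ʒ/ is the voiced postalveolar fricative and /dʒ/ is the voiced postalveolar affricate. Both are [+consonantal], [−labial], [−syllabic]. /ʒ/ is [+continuant] while /dʒ/ is [−continuant], so the distinguishing feature is [continuant].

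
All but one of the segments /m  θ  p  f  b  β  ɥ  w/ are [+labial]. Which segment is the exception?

Every segment except /θ/ is [+labial]. /θ/ (voiceless dental fricative) is [-labial], so it is the exception.

θ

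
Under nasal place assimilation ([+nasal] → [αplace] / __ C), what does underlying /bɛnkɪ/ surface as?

/n/ sits before the [+dorsal] consonant /k/, so it takes on [+dorsal] and surfaces as /ŋ/. The rest of the form is unaffected: [bɛŋkɪ].

[bɛŋkɪ]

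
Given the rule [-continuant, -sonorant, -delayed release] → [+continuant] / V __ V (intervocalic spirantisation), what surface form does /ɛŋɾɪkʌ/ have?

[ɛŋɾɪxʌ]

The only segment in the rule's environment that also matches [-continuant, -sonorant, -delayed release] is /k/. Applying [+continuant] turns the voiceless velar stop into /x/ (voiceless velar fricative), giving [ɛŋɾɪxʌ].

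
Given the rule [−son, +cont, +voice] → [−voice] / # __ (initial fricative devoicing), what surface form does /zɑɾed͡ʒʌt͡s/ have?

[sɑɾed͡ʒʌt͡s]

Only the initial segment /z/ is both word-initial and matches the structural description. It is a voiced alveolar fricative, so [−son, +cont, +voice] holds; changing it to [−voice] with all other features held fixed yields /s/ (voiceless alveolar fricative). No other segment meets both the structural description and the environment, so the output is [sɑɾed͡ʒʌt͡s].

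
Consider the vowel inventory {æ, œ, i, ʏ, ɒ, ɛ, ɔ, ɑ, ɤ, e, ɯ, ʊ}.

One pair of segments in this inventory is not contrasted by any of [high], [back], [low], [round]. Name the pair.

e, ɛ

On the given features, /e/ and /ɛ/ have an identical profile: [−high], [−back], [−low], [−round]. No other two segments in the inventory coincide on all 4 features. (They do differ in [tense], which is not among the given features.)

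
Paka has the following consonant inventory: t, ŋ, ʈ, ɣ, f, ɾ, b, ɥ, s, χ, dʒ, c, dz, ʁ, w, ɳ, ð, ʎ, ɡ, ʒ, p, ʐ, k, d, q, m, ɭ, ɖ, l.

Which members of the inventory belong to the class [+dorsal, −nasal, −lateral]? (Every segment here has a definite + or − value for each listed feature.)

First, the [+dorsal] segments are /ŋ, ɣ, ɥ, χ, c, ʁ, w, ʎ, ɡ, k, q/.
Among these, [−nasal] gives /ɣ, ɥ, χ, c, ʁ, w, ʎ, ɡ, k, q/.
Then [−lateral] leaves /ɣ, ɥ, χ, c, ʁ, w, ɡ, k, q/.

ɣ, ɥ, χ, c, ʁ, w, ɡ, k, q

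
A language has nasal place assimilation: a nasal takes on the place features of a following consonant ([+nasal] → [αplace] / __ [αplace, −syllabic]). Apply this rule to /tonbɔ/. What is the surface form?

[tombɔ]

/n/ sits before the [+labial] consonant /b/, so it takes on [+labial] and surfaces as /m/. The rest of the form is unaffected: [tombɔ].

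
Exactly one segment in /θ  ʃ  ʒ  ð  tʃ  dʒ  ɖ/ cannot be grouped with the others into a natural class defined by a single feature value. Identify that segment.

ɖ

/dʒ, θ, tʃ, ʃ, ʒ, ð/ are all [+distributed], but /ɖ/ (voiced retroflex stop) is [-distributed]. No other single segment can be removed to leave a set sharing one feature value that the removed segment lacks, so /ɖ/ is the odd one out.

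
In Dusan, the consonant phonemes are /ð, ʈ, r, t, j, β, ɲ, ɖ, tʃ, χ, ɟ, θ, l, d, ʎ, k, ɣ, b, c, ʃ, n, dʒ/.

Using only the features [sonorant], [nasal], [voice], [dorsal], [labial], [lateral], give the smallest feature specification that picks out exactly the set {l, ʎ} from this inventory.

The target set is precisely the extension of [+lateral] in this inventory.

[+lateral]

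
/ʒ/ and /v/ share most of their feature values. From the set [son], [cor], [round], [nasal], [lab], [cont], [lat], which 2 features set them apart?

[labial], [coronal]

/ʒ/ (voiced postalveolar fricative) and /v/ (voiced labiodental fricative) agree on [-sonorant], [-round], [-nasal], [+continuant], [-lateral]. They differ on [labial] (/ʒ/ [-], /v/ [+]), [coronal] (/ʒ/ [+], /v/ [-]).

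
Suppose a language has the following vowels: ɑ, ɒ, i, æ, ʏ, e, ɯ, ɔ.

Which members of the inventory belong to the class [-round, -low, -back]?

i, e

Checking each segment against [-round], [-low], [-back]: /i/ (high front unrounded tense vowel), /e/ (mid front unrounded tense vowel) satisfy every feature; every other segment in the inventory fails at least one.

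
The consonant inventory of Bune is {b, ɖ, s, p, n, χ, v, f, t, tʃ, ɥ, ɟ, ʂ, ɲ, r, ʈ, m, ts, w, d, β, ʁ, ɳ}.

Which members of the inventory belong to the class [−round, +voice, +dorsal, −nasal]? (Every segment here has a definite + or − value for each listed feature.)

ɟ, ʁ

Checking each segment against [−round], [+voice], [+dorsal], [−nasal]: /ɟ/ (voiced palatal stop), /ʁ/ (voiced uvular fricative) satisfy every feature; every other segment in the inventory fails at least one.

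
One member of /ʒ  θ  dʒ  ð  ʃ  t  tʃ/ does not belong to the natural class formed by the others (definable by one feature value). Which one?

t

/θ, ʃ, ð, tʃ, ʒ, dʒ/ are all [+distributed], but /t/ (voiceless alveolar stop) is [-distributed]. No other single segment can be removed to leave a set sharing one feature value that the removed segment lacks, so /t/ is the odd one out.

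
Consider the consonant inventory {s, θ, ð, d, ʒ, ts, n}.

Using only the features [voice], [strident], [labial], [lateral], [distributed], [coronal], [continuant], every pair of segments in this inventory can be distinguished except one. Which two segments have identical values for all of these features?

n, d

Both /n/ and /d/ are [+voice], [−strident], [−labial], [−lateral], [−distributed], [+coronal], [−continuant]. Since the list omits [sonorant] and [nasal] — which do distinguish the alveolar nasal from the voiced alveolar stop — this pair collapses; all other pairs remain distinct.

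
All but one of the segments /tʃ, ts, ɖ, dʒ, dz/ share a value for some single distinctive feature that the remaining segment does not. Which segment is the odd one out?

ɖ

The remaining segments after removing /ɖ/ share [+delayed release]; /ɖ/ (voiced retroflex stop) is [−delayed release]. For every other candidate removal, the leftover set fails to share any single feature value that the removed segment lacks.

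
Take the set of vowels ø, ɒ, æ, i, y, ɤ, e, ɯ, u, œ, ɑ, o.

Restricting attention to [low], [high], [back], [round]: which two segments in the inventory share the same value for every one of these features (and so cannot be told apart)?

ø, œ

Both /ø/ and /œ/ are [-low], [-high], [-back], [+round]. Since the list omits [tense] — which does distinguish the mid front rounded tense vowel from the mid front rounded lax vowel — this pair collapses; all other pairs remain distinct.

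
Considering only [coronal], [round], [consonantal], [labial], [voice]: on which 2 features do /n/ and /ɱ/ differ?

The two segments share [−round], [+consonantal], [+voice]. The only features from the list on which they differ: /n/ is [−labial] while /ɱ/ is [+labial]; /n/ is [+coronal] while /ɱ/ is [−coronal].

[labial], [coronal]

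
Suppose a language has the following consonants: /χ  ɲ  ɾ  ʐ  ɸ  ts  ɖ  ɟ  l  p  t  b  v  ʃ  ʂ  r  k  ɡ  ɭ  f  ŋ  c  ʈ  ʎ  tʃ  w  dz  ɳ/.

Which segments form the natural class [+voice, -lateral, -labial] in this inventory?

Checking each segment against [+voice], [-lateral], [-labial]: /ɲ/ (palatal nasal), /ɾ/ (alveolar tap), /ʐ/ (voiced retroflex fricative), /ɖ/ (voiced retroflex stop), /ɟ/ (voiced palatal stop), /r/ (alveolar trill), among others, satisfy every feature; every other segment in the inventory fails at least one.

ɲ, ɾ, ʐ, ɖ, ɟ, r, ɡ, ŋ, dz, ɳ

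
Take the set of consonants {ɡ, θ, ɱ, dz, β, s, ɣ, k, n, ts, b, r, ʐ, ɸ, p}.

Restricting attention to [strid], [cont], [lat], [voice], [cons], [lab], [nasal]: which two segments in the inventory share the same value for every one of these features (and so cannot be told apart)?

On the given features, /ɣ/ and /r/ have an identical profile: [−strident], [+continuant], [−lateral], [+voice], [+consonantal], [−labial], [−nasal]. No other two segments in the inventory coincide on all 7 features. (They do differ in [sonorant], [coronal] and [dorsal], which are not among the given features.)

ɣ, r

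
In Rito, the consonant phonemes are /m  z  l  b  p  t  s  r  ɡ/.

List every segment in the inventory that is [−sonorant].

The feature [sonorant] marks segments produced without turbulent airflow (nasals, liquids, glides, vowels). In this inventory /z, b, p, t, s, ɡ/ lack that property, so they are [−sonorant]; /m, l, r/ are [+sonorant].

z, b, p, t, s, ɡ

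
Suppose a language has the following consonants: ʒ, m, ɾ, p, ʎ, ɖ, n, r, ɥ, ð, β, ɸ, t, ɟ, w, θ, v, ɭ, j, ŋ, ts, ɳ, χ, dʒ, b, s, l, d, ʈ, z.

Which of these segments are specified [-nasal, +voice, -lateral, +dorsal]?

Eliminate segments failing any feature: /ʒ, ɾ, ɖ, r, ð, β, v, dʒ, b, d, z/ are [-dorsal]; /m, n, ŋ, ɳ/ are [+nasal]; /p, ɸ, t, θ, ts, χ, s, ʈ/ are [-voice]; /ʎ, ɭ, l/ are [+lateral]. The remaining /ɥ, ɟ, w, j/ satisfy [-nasal], [+voice], [-lateral], [+dorsal].

ɥ, ɟ, w, j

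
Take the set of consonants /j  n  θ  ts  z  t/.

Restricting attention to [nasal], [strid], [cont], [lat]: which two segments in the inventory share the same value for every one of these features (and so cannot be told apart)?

On the given features, /j/ and /θ/ have an identical profile: [−nasal], [−strident], [+continuant], [−lateral]. No other two segments in the inventory coincide on all 4 features. (They do differ in [sonorant], [voice] and [dorsal], which are not among the given features.)

j, θ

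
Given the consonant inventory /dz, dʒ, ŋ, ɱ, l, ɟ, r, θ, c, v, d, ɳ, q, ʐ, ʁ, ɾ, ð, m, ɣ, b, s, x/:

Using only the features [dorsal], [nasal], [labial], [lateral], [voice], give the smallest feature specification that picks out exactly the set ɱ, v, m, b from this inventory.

[+labial]

The target set is precisely the extension of [+labial] in this inventory.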